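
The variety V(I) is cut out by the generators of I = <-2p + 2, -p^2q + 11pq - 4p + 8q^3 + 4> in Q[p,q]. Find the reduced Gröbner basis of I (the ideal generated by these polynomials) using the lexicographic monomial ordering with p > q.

This is the nonlinear analogue of row-reducing a linear system.

f_1 = -2p + 2, LT = p.
f_2 = -p^2q + 11pq - 4p + 8q^3 + 4, LT = p^2q.

S(f_1,f_2): lcm = p^2q. S = 10pq - 4p + 8q^3 + 4.
  reduce S modulo (f_1, f_2):
  remainder 8q^3 + 10q ≠ 0; add g_3 = 8q^3 + 10q to the basis.

The other S-polynomials (S(f_1,g_3), S(f_2,g_3)) all reduce to 0 modulo the current basis, so we have a Gröbner basis.
Inter-reduce: drop elements whose leading term is divisible by another's, tail-reduce, and make monic.

G = {p - 1, q^3 + 5/4q}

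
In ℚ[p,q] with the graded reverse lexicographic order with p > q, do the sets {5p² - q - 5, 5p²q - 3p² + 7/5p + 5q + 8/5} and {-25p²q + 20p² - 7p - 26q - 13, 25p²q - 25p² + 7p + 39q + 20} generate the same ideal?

No, the ideals differ.

Equality of ideals is decidable: compute both reduced Gröbner bases (unique for the ordering) and check whether they agree.
Buchberger on the first generating set:
f_1 = 5p² - q - 5, LT = p².
f_2 = 5p²q - 3p² + 7/5p + 5q + 8/5, LT = p²q.

S(f_1,f_2): lcm = p²q. S = ⅗p² - ⅕q² - 7/25p - 2q - 8/25.
  reduce S modulo (f_1, f_2):
  remainder -⅕q² - 7/25p - 47/25q + 7/25 ≠ 0; add g_3 = -⅕q² - 7/25p - 47/25q + 7/25 to the basis.

The other S-polynomials (S(f_1,g_3), S(f_2,g_3)) all reduce to 0 modulo the current basis, so we have a Gröbner basis.
Inter-reduce: drop elements whose leading term is divisible by another's, tail-reduce, and make monic.
Reduced Gröbner basis: {p² - ⅕q - 1, q² + 7/5p + 47/5q - 7/5}.

Buchberger on the second generating set:
h_1 = -25p²q + 20p² - 7p - 26q - 13, LT = p²q.
h_2 = 25p²q - 25p² + 7p + 39q + 20, LT = p²q.

S(h_1,h_2): lcm = p²q. S = ⅕p² - 13/25q - 7/25.
  reduce S modulo (h_1, h_2):
  remainder ⅕p² - 13/25q - 7/25 ≠ 0; add k_3 = ⅕p² - 13/25q - 7/25 to the basis.

S(h_1,k_3): lcm = p²q. S = -⅘p² + 13/5q² + 7/25p + 61/25q + 13/25.
  reduce S modulo (h_1, h_2, k_3):
  remainder 13/5q² + 7/25p + 9/25q - ⅗ ≠ 0; add k_4 = 13/5q² + 7/25p + 9/25q - ⅗ to the basis.

The other S-polynomials (S(h_2,k_3), S(h_1,k_4), S(h_2,k_4), S(k_3,k_4)) all reduce to 0 modulo the current basis, so we have a Gröbner basis.
Inter-reduce: drop elements whose leading term is divisible by another's, tail-reduce, and make monic.
Reduced Gröbner basis: {p² - 13/5q - 7/5, q² + 7/65p + 9/65q - 3/13}.

Since the reduced bases disagree, the two ideals are not the same.
The same test decides containment: I ⊆ J iff every generator of I reduces to 0 modulo a Gröbner basis of J.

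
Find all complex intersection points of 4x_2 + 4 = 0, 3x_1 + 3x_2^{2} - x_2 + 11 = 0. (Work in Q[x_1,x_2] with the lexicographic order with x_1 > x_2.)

Compute a lex Gröbner basis by Buchberger's algorithm.
f_1 = 4x_2 + 4, LT = x_2.
f_2 = 3x_1 + 3x_2^{2} - x_2 + 11, LT = x_1.

S(f_1,f_2): leading monomials are coprime, so the S-polynomial reduces to 0 (Buchberger's first criterion).
Every S-polynomial of the final basis reduces to 0, so we have a Gröbner basis.
Inter-reduce: drop elements whose leading term is divisible by another's, tail-reduce, and make monic.
Reduced Gröbner basis: {x_1 + 5, x_2 + 1}.

From the last basis element, x_2 + 1 = 0, so x_2 takes values in {-1}. Each choice, substituted upward through the basis, yields the corresponding point(s) of the solution set.
  x_2 = -1: the earlier basis element becomes x_1 + 5 = 0, giving x_1 = -5 — point (-5, -1).

{(-5, -1)}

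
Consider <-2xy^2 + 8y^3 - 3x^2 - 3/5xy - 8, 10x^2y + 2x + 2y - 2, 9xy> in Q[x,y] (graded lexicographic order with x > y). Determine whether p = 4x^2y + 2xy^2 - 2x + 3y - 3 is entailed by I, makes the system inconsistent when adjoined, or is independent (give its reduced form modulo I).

First compute the reduced Gröbner basis of I by Buchberger's algorithm.
f_1 = -2xy^2 + 8y^3 - 3x^2 - 3/5xy - 8, LT = xy^2.
f_2 = 10x^2y + 2x + 2y - 2, LT = x^2y.
f_3 = 9xy, LT = xy.

S(f_1,f_2): lcm = x^2y^2. S = -4xy^3 + 3/2x^3 + 3/10x^2y - 1/5xy - 1/5y^2 + 4x + 1/5y.
  reduce S modulo (f_1, f_2, f_3):
  remainder -16y^4 + 3/2x^3 + 24/5y^3 - 9/5x^2 - 1/5y^2 + 137/50x + 747/50y - 177/50 ≠ 0; add h_4 = -16y^4 + 3/2x^3 + 24/5y^3 - 9/5x^2 - 1/5y^2 + 137/50x + 747/50y - 177/50 to the basis.

S(f_1,f_3): lcm = xy^2. S = -4y^3 + 3/2x^2 + 3/10xy + 4.
  reduce S modulo (f_1, f_2, f_3, h_4):
  remainder -4y^3 + 3/2x^2 + 4 ≠ 0; add h_5 = -4y^3 + 3/2x^2 + 4 to the basis.

S(f_2,f_3): lcm = x^2y. S = 1/5x + 1/5y - 1/5.
  reduce S modulo (f_1, f_2, f_3, h_4, h_5):
  remainder 1/5x + 1/5y - 1/5 ≠ 0; add h_6 = 1/5x + 1/5y - 1/5 to the basis.

S(f_1,h_4): lcm = xy^4. S = -4y^5 + 3/32x^4 + 3/2x^2y^2 + 3/5xy^3 - 9/80x^3 - 1/80xy^2 + 137/800x^2 + 747/800xy + 4y^2 - 177/800x.
  reduce S modulo (f_1, f_2, f_3, h_4, h_5, h_6):
  remainder -1/20y^2 - 29/80y + 33/80 ≠ 0; add h_7 = -1/20y^2 - 29/80y + 33/80 to the basis.

S(f_2,h_4): lcm = x^2y^4. S = 3/32x^5 + 3/10x^2y^3 - 9/80x^4 - 1/80x^2y^2 + 1/5xy^3 + 1/5y^4 + 137/800x^3 + 747/800x^2y - 1/5y^3 - 177/800x^2.
  reduce S modulo (f_1, f_2, f_3, h_4, h_5, h_6, h_7):
  remainder -33/100y + 33/100 ≠ 0; add h_8 = -33/100y + 33/100 to the basis.

The other S-polynomials (S(f_3,h_4), S(f_1,h_5), S(f_2,h_5), S(f_3,h_5), S(h_4,h_5), S(f_1,h_6), S(f_2,h_6), S(f_3,h_6), S(h_4,h_6), S(h_5,h_6), S(f_1,h_7), S(f_2,h_7), S(f_3,h_7), S(h_4,h_7), S(h_5,h_7), S(h_6,h_7), S(f_1,h_8), S(f_2,h_8), S(f_3,h_8), S(h_4,h_8), S(h_5,h_8), S(h_6,h_8), S(h_7,h_8)) all reduce to 0 modulo the current basis, so we have a Gröbner basis.
Inter-reduce: drop elements whose leading term is divisible by another's, tail-reduce, and make monic.
Reduced Gröbner basis: {x, y - 1}.
Label its elements g_1 = x, g_2 = y - 1.

Reduce p = 4x^2y + 2xy^2 - 2x + 3y - 3 modulo G:
  leading term x^2y: subtract (4xy)·g_1 from 4x^2y + 2xy^2 - 2x + 3y - 3 → 2xy^2 - 2x + 3y - 3
  leading term xy^2: subtract (2y^2)·g_1 from 2xy^2 - 2x + 3y - 3 → -2x + 3y - 3
  leading term x: subtract (-2)·g_1 from -2x + 3y - 3 → 3y - 3
  leading term y: subtract (3)·g_2 from 3y - 3 → 0
  normal form = 0.
Since the normal form is 0, p ∈ I.

4x^2y + 2xy^2 - 2x + 3y - 3 lies in I (it reduces to 0).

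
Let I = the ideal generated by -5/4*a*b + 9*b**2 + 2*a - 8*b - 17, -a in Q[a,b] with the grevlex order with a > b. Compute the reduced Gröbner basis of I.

G = {b**2 - 8/9*b - 17/9, a}

Buchberger's algorithm terminates because the ascending chain of leading-term ideals stabilizes.

f_1 = -5/4*a*b + 9*b**2 + 2*a - 8*b - 17, LT = a*b.
f_2 = -a, LT = a.

S(f_1,f_2): lcm = a*b. S = -36/5*b**2 - 8/5*a + 32/5*b + 68/5.
  reduce S modulo (f_1, f_2):
  remainder -36/5*b**2 + 32/5*b + 68/5 ≠ 0; add g_3 = -36/5*b**2 + 32/5*b + 68/5 to the basis.

The other S-polynomials (S(f_1,g_3), S(f_2,g_3)) all reduce to 0 modulo the current basis, so we have a Gröbner basis.
Inter-reduce: drop elements whose leading term is divisible by another's, tail-reduce, and make monic.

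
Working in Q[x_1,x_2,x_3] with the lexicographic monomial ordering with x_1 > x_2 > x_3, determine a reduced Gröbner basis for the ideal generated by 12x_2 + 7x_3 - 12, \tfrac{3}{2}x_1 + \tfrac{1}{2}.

G = {x_1 + \tfrac{1}{3}, x_2 + \tfrac{7}{12}x_3 - 1}

f_1 = 12x_2 + 7x_3 - 12, LT = x_2.
f_2 = \tfrac{3}{2}x_1 + \tfrac{1}{2}, LT = x_1.

The S-polynomials (S(f_1,f_2)) all reduce to 0 modulo the current basis, so we have a Gröbner basis.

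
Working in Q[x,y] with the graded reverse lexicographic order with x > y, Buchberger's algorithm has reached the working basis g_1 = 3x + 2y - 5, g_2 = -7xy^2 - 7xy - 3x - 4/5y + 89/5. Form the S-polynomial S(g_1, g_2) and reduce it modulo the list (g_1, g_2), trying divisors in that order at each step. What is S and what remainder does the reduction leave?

lcm(LM(g_1), LM(g_2)) = xy^2.
S = (lcm/LT(g_1))·g_1 − (lcm/LT(g_2))·g_2 = 2/3y^3 - xy - 5/3y^2 - 3/7x - 4/35y + 89/35.
Reduce S modulo (g_1, g_2) in that order:
  leading term y^3: no divisor's leading term divides it; move 2/3y^3 to the remainder.
  leading term xy: subtract (-1/3y)·g_1 from -xy - 5/3y^2 - 3/7x - 4/35y + 89/35 → -y^2 - 3/7x - 187/105y + 89/35
  leading term y^2: no divisor's leading term divides it; move -y^2 to the remainder.
  leading term x: subtract (-1/7)·g_1 from -3/7x - 187/105y + 89/35 → -157/105y + 64/35
  leading term y: no divisor's leading term divides it; move -157/105y to the remainder.
  leading term 1: no divisor's leading term divides it; move 64/35 to the remainder.
The remainder 2/3y^3 - y^2 - 157/105y + 64/35 is nonzero, so it would be added as the next basis element.

S(g_1, g_2) = 2/3y^3 - xy - 5/3y^2 - 3/7x - 4/35y + 89/35; remainder on division = 2/3y^3 - y^2 - 157/105y + 64/35.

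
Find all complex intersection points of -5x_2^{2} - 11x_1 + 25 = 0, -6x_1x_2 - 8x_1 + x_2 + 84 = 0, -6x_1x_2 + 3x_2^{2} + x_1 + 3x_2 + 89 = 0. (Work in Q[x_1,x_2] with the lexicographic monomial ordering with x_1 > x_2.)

Compute a lex Gröbner basis by Buchberger's algorithm.
f_1 = -11x_1 - 5x_2^{2} + 25, LT = x_1.
f_2 = -6x_1x_2 - 8x_1 + x_2 + 84, LT = x_1x_2.
f_3 = -6x_1x_2 + x_1 + 3x_2^{2} + 3x_2 + 89, LT = x_1x_2.

S(f_1,f_2): lcm = x_1x_2. S = -\tfrac{4}{3}x_1 + \tfrac{5}{11}x_2^{3} - \tfrac{139}{66}x_2 + 14.
  leading term x_1: subtract (\tfrac{4}{33})·f_1 from -\tfrac{4}{3}x_1 + \tfrac{5}{11}x_2^{3} - \tfrac{139}{66}x_2 + 14 → \tfrac{5}{11}x_2^{3} + \tfrac{20}{33}x_2^{2} - \tfrac{139}{66}x_2 + \tfrac{362}{33}
  leading term x_2^{3}: no divisor's leading term divides it; move \tfrac{5}{11}x_2^{3} to the remainder.
  leading term x_2^{2}: no divisor's leading term divides it; move \tfrac{20}{33}x_2^{2} to the remainder.
  leading term x_2: no divisor's leading term divides it; move -\tfrac{139}{66}x_2 to the remainder.
  leading term 1: no divisor's leading term divides it; move \tfrac{362}{33} to the remainder.
  remainder \tfrac{5}{11}x_2^{3} + \tfrac{20}{33}x_2^{2} - \tfrac{139}{66}x_2 + \tfrac{362}{33} ≠ 0; add h_4 = \tfrac{5}{11}x_2^{3} + \tfrac{20}{33}x_2^{2} - \tfrac{139}{66}x_2 + \tfrac{362}{33} to the basis.

S(f_1,f_3): lcm = x_1x_2. S = \tfrac{1}{6}x_1 + \tfrac{5}{11}x_2^{3} + \tfrac{1}{2}x_2^{2} - \tfrac{39}{22}x_2 + \tfrac{89}{6}.
  leading term x_1: subtract (-\tfrac{1}{66})·f_1 from \tfrac{1}{6}x_1 + \tfrac{5}{11}x_2^{3} + \tfrac{1}{2}x_2^{2} - \tfrac{39}{22}x_2 + \tfrac{89}{6} → \tfrac{5}{11}x_2^{3} + \tfrac{14}{33}x_2^{2} - \tfrac{39}{22}x_2 + \tfrac{502}{33}
  leading term x_2^{3}: subtract (1)·h_4 from \tfrac{5}{11}x_2^{3} + \tfrac{14}{33}x_2^{2} - \tfrac{39}{22}x_2 + \tfrac{502}{33} → -\tfrac{2}{11}x_2^{2} + \tfrac{1}{3}x_2 + \tfrac{140}{33}
  leading term x_2^{2}: no divisor's leading term divides it; move -\tfrac{2}{11}x_2^{2} to the remainder.
  leading term x_2: no divisor's leading term divides it; move \tfrac{1}{3}x_2 to the remainder.
  leading term 1: no divisor's leading term divides it; move \tfrac{140}{33} to the remainder.
  remainder -\tfrac{2}{11}x_2^{2} + \tfrac{1}{3}x_2 + \tfrac{140}{33} ≠ 0; add h_5 = -\tfrac{2}{11}x_2^{2} + \tfrac{1}{3}x_2 + \tfrac{140}{33} to the basis.

S(f_3,h_4): lcm = x_1x_2^{3}. S = -\tfrac{3}{2}x_1x_2^{2} + \tfrac{139}{30}x_1x_2 - \tfrac{362}{15}x_1 - \tfrac{1}{2}x_2^{4} - \tfrac{1}{2}x_2^{3} - \tfrac{89}{6}x_2^{2}.
  leading term x_1x_2^{2}: subtract (\tfrac{3}{22}x_2^{2})·f_1 from -\tfrac{3}{2}x_1x_2^{2} + \tfrac{139}{30}x_1x_2 - \tfrac{362}{15}x_1 - \tfrac{1}{2}x_2^{4} - \tfrac{1}{2}x_2^{3} - \tfrac{89}{6}x_2^{2} → \tfrac{139}{30}x_1x_2 - \tfrac{362}{15}x_1 + \tfrac{2}{11}x_2^{4} - \tfrac{1}{2}x_2^{3} - \tfrac{602}{33}x_2^{2}
  leading term x_1x_2: subtract (-\tfrac{139}{330}x_2)·f_1 from \tfrac{139}{30}x_1x_2 - \tfrac{362}{15}x_1 + \tfrac{2}{11}x_2^{4} - \tfrac{1}{2}x_2^{3} - \tfrac{602}{33}x_2^{2} → -\tfrac{362}{15}x_1 + \tfrac{2}{11}x_2^{4} - \tfrac{86}{33}x_2^{3} - \tfrac{602}{33}x_2^{2} + \tfrac{695}{66}x_2
  leading term x_1: subtract (\tfrac{362}{165})·f_1 from -\tfrac{362}{15}x_1 + \tfrac{2}{11}x_2^{4} - \tfrac{86}{33}x_2^{3} - \tfrac{602}{33}x_2^{2} + \tfrac{695}{66}x_2 → \tfrac{2}{11}x_2^{4} - \tfrac{86}{33}x_2^{3} - \tfrac{80}{11}x_2^{2} + \tfrac{695}{66}x_2 - \tfrac{1810}{33}
  leading term x_2^{4}: subtract (\tfrac{2}{5}x_2)·h_4 from \tfrac{2}{11}x_2^{4} - \tfrac{86}{33}x_2^{3} - \tfrac{80}{11}x_2^{2} + \tfrac{695}{66}x_2 - \tfrac{1810}{33} → -\tfrac{94}{33}x_2^{3} - \tfrac{1061}{165}x_2^{2} + \tfrac{2027}{330}x_2 - \tfrac{1810}{33}
  leading term x_2^{3}: subtract (-\tfrac{94}{15})·h_4 from -\tfrac{94}{33}x_2^{3} - \tfrac{1061}{165}x_2^{2} + \tfrac{2027}{330}x_2 - \tfrac{1810}{33} → -\tfrac{1303}{495}x_2^{2} - \tfrac{127}{18}x_2 + \tfrac{6878}{495}
  leading term x_2^{2}: subtract (\tfrac{1303}{90})·h_5 from -\tfrac{1303}{495}x_2^{2} - \tfrac{127}{18}x_2 + \tfrac{6878}{495} → -\tfrac{1604}{135}x_2 - \tfrac{6416}{135}
  leading term x_2: no divisor's leading term divides it; move -\tfrac{1604}{135}x_2 to the remainder.
  leading term 1: no divisor's leading term divides it; move -\tfrac{6416}{135} to the remainder.
  remainder -\tfrac{1604}{135}x_2 - \tfrac{6416}{135} ≠ 0; add h_6 = -\tfrac{1604}{135}x_2 - \tfrac{6416}{135} to the basis.

The other S-polynomials (S(f_2,f_3), S(f_1,h_4), S(f_2,h_4), S(f_1,h_5), S(f_2,h_5), S(f_3,h_5), S(h_4,h_5), S(f_1,h_6), S(f_2,h_6), S(f_3,h_6), S(h_4,h_6), S(h_5,h_6)) all reduce to 0 modulo the current basis, so we have a Gröbner basis.
Inter-reduce: drop elements whose leading term is divisible by another's, tail-reduce, and make monic.
Reduced Gröbner basis: {x_1 + 5, x_2 + 4}.

A lex Gröbner basis eliminates variables successively. Here x_2 + 4 depends only on x_2, with roots {-4}; lifting each root through the earlier basis elements recovers the full solutions.
  x_2 = -4: the earlier basis element becomes x_1 + 5 = 0, giving x_1 = -5 — point (-5, -4).
Each listed point satisfies every original equation (direct substitution).

{(-5, -4)}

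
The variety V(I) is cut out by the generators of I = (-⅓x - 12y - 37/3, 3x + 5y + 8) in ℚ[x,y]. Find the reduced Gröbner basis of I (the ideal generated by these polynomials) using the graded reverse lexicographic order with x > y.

f_1 = -⅓x - 12y - 37/3, LT = x.
f_2 = 3x + 5y + 8, LT = x.

S(f_1,f_2): lcm = x. S = 103/3y + 103/3.
  leading term y: no divisor's leading term divides it; move 103/3y to the remainder.
  leading term 1: no divisor's leading term divides it; move 103/3 to the remainder.
  remainder 103/3y + 103/3 ≠ 0; add g_3 = 103/3y + 103/3 to the basis.

S(f_1,g_3): leading monomials are coprime, so the S-polynomial reduces to 0 (Buchberger's first criterion).
S(f_2,g_3): leading monomials are coprime, so the S-polynomial reduces to 0 (Buchberger's first criterion).
Every S-polynomial of the final basis reduces to 0, so we have a Gröbner basis.
Inter-reduce: drop elements whose leading term is divisible by another's, tail-reduce, and make monic.

G = {x + 1, y + 1}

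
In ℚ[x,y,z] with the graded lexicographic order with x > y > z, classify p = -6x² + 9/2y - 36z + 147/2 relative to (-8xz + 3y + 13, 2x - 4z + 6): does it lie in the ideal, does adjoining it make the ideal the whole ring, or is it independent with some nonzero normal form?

First compute the reduced Gröbner basis of I by Buchberger's algorithm.
f_1 = -8xz + 3y + 13, LT = xz.
f_2 = 2x - 4z + 6, LT = x.

S(f_1,f_2): lcm = xz. S = 2z² - ⅜y - 3z - 13/8.
  reduce S modulo (f_1, f_2):
  remainder 2z² - ⅜y - 3z - 13/8 ≠ 0; add h_3 = 2z² - ⅜y - 3z - 13/8 to the basis.

The other S-polynomials (S(f_1,h_3), S(f_2,h_3)) all reduce to 0 modulo the current basis, so we have a Gröbner basis.
Inter-reduce: drop elements whose leading term is divisible by another's, tail-reduce, and make monic.
Reduced Gröbner basis: {z² - 3/16y - 3/2z - 13/16, x - 2z + 3}.
Label its elements g_1 = z² - 3/16y - 3/2z - 13/16, g_2 = x - 2z + 3.

Reduce p = -6x² + 9/2y - 36z + 147/2 modulo G:
  leading term x²: subtract (-6x)·g_2 from -6x² + 9/2y - 36z + 147/2 → -12xz + 18x + 9/2y - 36z + 147/2
  leading term xz: subtract (-12z)·g_2 from -12xz + 18x + 9/2y - 36z + 147/2 → -24z² + 18x + 9/2y + 147/2
  leading term z²: subtract (-24)·g_1 from -24z² + 18x + 9/2y + 147/2 → 18x - 36z + 54
  leading term x: subtract (18)·g_2 from 18x - 36z + 54 → 0
  normal form = 0.
Since the normal form is 0, p ∈ I.

The remainder on division by a Gröbner basis is unique — it is the normal form.

-6x² + 9/2y - 36z + 147/2 lies in I (it reduces to 0).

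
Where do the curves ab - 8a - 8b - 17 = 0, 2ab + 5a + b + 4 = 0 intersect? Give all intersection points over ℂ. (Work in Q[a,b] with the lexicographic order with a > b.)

{(5/7, -53/17), (-1, -1)}

Compute a lex Gröbner basis by Buchberger's algorithm.
f_1 = ab - 8a - 8b - 17, LT = ab.
f_2 = 2ab + 5a + b + 4, LT = ab.

S(f_1,f_2): lcm = ab. S = -21/2a - 17/2b - 19.
  reduce S modulo (f_1, f_2):
  remainder -21/2a - 17/2b - 19 ≠ 0; add h_3 = -21/2a - 17/2b - 19 to the basis.

S(f_1,h_3): lcm = ab. S = -8a - 17/21b^2 - 206/21b - 17.
  reduce S modulo (f_1, f_2, h_3):
  remainder -17/21b^2 - 10/3b - 53/21 ≠ 0; add h_4 = -17/21b^2 - 10/3b - 53/21 to the basis.

The other S-polynomials (S(f_2,h_3), S(f_1,h_4), S(f_2,h_4), S(h_3,h_4)) all reduce to 0 modulo the current basis, so we have a Gröbner basis.
Inter-reduce: drop elements whose leading term is divisible by another's, tail-reduce, and make monic.
Reduced Gröbner basis: {a + 17/21b + 38/21, b^2 + 70/17b + 53/17}.

A lex Gröbner basis eliminates variables successively. Here b^2 + 70/17b + 53/17 depends only on b, with roots {-53/17, -1}; lifting each root through the earlier basis elements recovers the full solutions.
  b = -53/17: the earlier basis element becomes a - 5/7 = 0, giving a = 5/7 — point (5/7, -53/17).
  b = -1: the earlier basis element becomes a + 1 = 0, giving a = -1 — point (-1, -1).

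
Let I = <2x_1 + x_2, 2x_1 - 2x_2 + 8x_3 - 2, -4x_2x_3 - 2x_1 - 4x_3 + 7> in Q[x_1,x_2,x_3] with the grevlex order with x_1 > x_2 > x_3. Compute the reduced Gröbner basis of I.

f_1 = 2x_1 + x_2, LT = x_1.
f_2 = 2x_1 - 2x_2 + 8x_3 - 2, LT = x_1.
f_3 = -4x_2x_3 - 2x_1 - 4x_3 + 7, LT = x_2x_3.

S(f_1,f_2): lcm = x_1. S = 3/2x_2 - 4x_3 + 1.
  reduce S modulo (f_1, f_2, f_3):
  remainder 3/2x_2 - 4x_3 + 1 ≠ 0; add g_4 = 3/2x_2 - 4x_3 + 1 to the basis.

S(f_3,g_4): lcm = x_2x_3. S = 8/3x_3^2 + 1/2x_1 + 1/3x_3 - 7/4.
  reduce S modulo (f_1, f_2, f_3, g_4):
  remainder 8/3x_3^2 - 1/3x_3 - 19/12 ≠ 0; add g_5 = 8/3x_3^2 - 1/3x_3 - 19/12 to the basis.

The other S-polynomials (S(f_1,f_3), S(f_2,f_3), S(f_1,g_4), S(f_2,g_4), S(f_1,g_5), S(f_2,g_5), S(f_3,g_5), S(g_4,g_5)) all reduce to 0 modulo the current basis, so we have a Gröbner basis.
Inter-reduce: drop elements whose leading term is divisible by another's, tail-reduce, and make monic.

G = {x_3^2 - 1/8x_3 - 19/32, x_1 + 4/3x_3 - 1/3, x_2 - 8/3x_3 + 2/3}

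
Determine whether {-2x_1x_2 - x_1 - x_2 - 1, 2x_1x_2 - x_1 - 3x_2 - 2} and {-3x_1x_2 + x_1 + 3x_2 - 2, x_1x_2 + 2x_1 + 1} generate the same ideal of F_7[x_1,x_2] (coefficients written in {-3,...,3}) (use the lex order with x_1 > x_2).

Two ideals are equal iff their reduced Gröbner bases coincide (the reduced basis is unique for a fixed ordering).
Buchberger on the first generating set:
f_1 = -2x_1x_2 - x_1 - x_2 - 1, LT = x_1x_2.
f_2 = 2x_1x_2 - x_1 - 3x_2 - 2, LT = x_1x_2.

S(f_1,f_2): lcm = x_1x_2. S = x_1 + 2x_2 - 2.
  leading term x_1: no divisor's leading term divides it; move x_1 to the remainder.
  leading term x_2: no divisor's leading term divides it; move 2x_2 to the remainder.
  leading term 1: no divisor's leading term divides it; move -2 to the remainder.
  remainder x_1 + 2x_2 - 2 ≠ 0; add g_3 = x_1 + 2x_2 - 2 to the basis.

S(f_1,g_3): lcm = x_1x_2. S = -3x_1 - 2x_2^{2} - x_2 - 3.
  leading term x_1: subtract (-3)·g_3 from -3x_1 - 2x_2^{2} - x_2 - 3 → -2x_2^{2} - 2x_2 - 2
  leading term x_2^{2}: no divisor's leading term divides it; move -2x_2^{2} to the remainder.
  leading term x_2: no divisor's leading term divides it; move -2x_2 to the remainder.
  leading term 1: no divisor's leading term divides it; move -2 to the remainder.
  remainder -2x_2^{2} - 2x_2 - 2 ≠ 0; add g_4 = -2x_2^{2} - 2x_2 - 2 to the basis.

The other S-polynomials (S(f_2,g_3), S(f_1,g_4), S(f_2,g_4), S(g_3,g_4)) all reduce to 0 modulo the current basis, so we have a Gröbner basis.
Inter-reduce: drop elements whose leading term is divisible by another's, tail-reduce, and make monic.
Reduced Gröbner basis: {x_1 + 2x_2 - 2, x_2^{2} + x_2 + 1}.

Buchberger on the second generating set:
h_1 = -3x_1x_2 + x_1 + 3x_2 - 2, LT = x_1x_2.
h_2 = x_1x_2 + 2x_1 + 1, LT = x_1x_2.

S(h_1,h_2): lcm = x_1x_2. S = -x_2 + 2.
  leading term x_2: no divisor's leading term divides it; move -x_2 to the remainder.
  leading term 1: no divisor's leading term divides it; move 2 to the remainder.
  remainder -x_2 + 2 ≠ 0; add k_3 = -x_2 + 2 to the basis.

S(h_1,k_3): lcm = x_1x_2. S = -3x_1 - x_2 + 3.
  leading term x_1: no divisor's leading term divides it; move -3x_1 to the remainder.
  leading term x_2: subtract (1)·k_3 from -x_2 + 3 → 1
  leading term 1: no divisor's leading term divides it; move 1 to the remainder.
  remainder -3x_1 + 1 ≠ 0; add k_4 = -3x_1 + 1 to the basis.

The other S-polynomials (S(h_2,k_3), S(h_1,k_4), S(h_2,k_4), S(k_3,k_4)) all reduce to 0 modulo the current basis, so we have a Gröbner basis.
Inter-reduce: drop elements whose leading term is divisible by another's, tail-reduce, and make monic.
Reduced Gröbner basis: {x_1 + 2, x_2 - 2}.

Since the reduced bases disagree, the two ideals are not the same.

No, the ideals differ.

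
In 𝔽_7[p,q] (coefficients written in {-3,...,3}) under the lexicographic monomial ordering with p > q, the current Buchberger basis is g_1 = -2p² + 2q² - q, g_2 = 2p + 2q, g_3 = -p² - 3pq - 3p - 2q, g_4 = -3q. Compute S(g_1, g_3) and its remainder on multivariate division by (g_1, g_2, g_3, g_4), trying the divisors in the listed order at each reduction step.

S(g_1, g_3) = -3pq - 3p - q² + 2q; remainder on division = 0.

lcm(LM(g_1), LM(g_3)) = p².
S = (lcm/LT(g_1))·g_1 − (lcm/LT(g_3))·g_3 = -3pq - 3p - q² + 2q.
Reduce S modulo (g_1, g_2, g_3, g_4) in that order:
  leading term pq: subtract (2q)·g_2 from -3pq - 3p - q² + 2q → -3p + 2q² + 2q
  leading term p: subtract (2)·g_2 from -3p + 2q² + 2q → 2q² - 2q
  leading term q²: subtract (-3q)·g_4 from 2q² - 2q → -2q
  leading term q: subtract (3)·g_4 from -2q → 0
The remainder is 0, so this S-polynomial contributes no new basis element.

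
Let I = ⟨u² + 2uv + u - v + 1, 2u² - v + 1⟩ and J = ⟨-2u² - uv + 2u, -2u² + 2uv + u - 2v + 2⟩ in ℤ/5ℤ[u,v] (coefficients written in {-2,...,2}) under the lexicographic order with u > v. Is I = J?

Since reduced Gröbner bases are canonical representatives of ideals under a given ordering, it suffices to compute and compare them.
Buchberger on the first generating set:
f_1 = u² + 2uv + u - v + 1, LT = u².
f_2 = 2u² - v + 1, LT = u².

S(f_1,f_2): lcm = u². S = 2uv + u + 2v - 2.
  reduce S modulo (f_1, f_2):
  remainder 2uv + u + 2v - 2 ≠ 0; add g_3 = 2uv + u + 2v - 2 to the basis.

S(f_1,g_3): lcm = u²v. S = 2u² + 2uv² + u - v² + v.
  reduce S modulo (f_1, f_2, g_3):
  remainder -u + 2v² - 2 ≠ 0; add g_4 = -u + 2v² - 2 to the basis.

S(g_3,g_4): lcm = uv. S = -2u + 2v³ - v - 1.
  reduce S modulo (f_1, f_2, g_3, g_4):
  remainder 2v³ + v² - v - 2 ≠ 0; add g_5 = 2v³ + v² - v - 2 to the basis.

The other S-polynomials (S(f_2,g_3), S(f_1,g_4), S(f_2,g_4), S(f_1,g_5), S(f_2,g_5), S(g_3,g_5), S(g_4,g_5)) all reduce to 0 modulo the current basis, so we have a Gröbner basis.
Inter-reduce: drop elements whose leading term is divisible by another's, tail-reduce, and make monic.
Reduced Gröbner basis: {u - 2v² + 2, v³ - 2v² + 2v - 1}.

Buchberger on the second generating set:
h_1 = -2u² - uv + 2u, LT = u².
h_2 = -2u² + 2uv + u - 2v + 2, LT = u².

S(h_1,h_2): lcm = u². S = -uv + 2u - v + 1.
  reduce S modulo (h_1, h_2):
  remainder -uv + 2u - v + 1 ≠ 0; add k_3 = -uv + 2u - v + 1 to the basis.

S(h_1,k_3): lcm = u²v. S = 2u² - 2uv² - 2uv + u.
  reduce S modulo (h_1, h_2, k_3):
  remainder -u + 2v² - 2 ≠ 0; add k_4 = -u + 2v² - 2 to the basis.

S(k_3,k_4): lcm = uv. S = -2u + 2v³ - v - 1.
  reduce S modulo (h_1, h_2, k_3, k_4):
  remainder 2v³ + v² - v - 2 ≠ 0; add k_5 = 2v³ + v² - v - 2 to the basis.

The other S-polynomials (S(h_2,k_3), S(h_1,k_4), S(h_2,k_4), S(h_1,k_5), S(h_2,k_5), S(k_3,k_5), S(k_4,k_5)) all reduce to 0 modulo the current basis, so we have a Gröbner basis.
Inter-reduce: drop elements whose leading term is divisible by another's, tail-reduce, and make monic.
Reduced Gröbner basis: {u - 2v² + 2, v³ - 2v² + 2v - 1}.

These coincide, so the ideals are equal.

Yes, the ideals are equal.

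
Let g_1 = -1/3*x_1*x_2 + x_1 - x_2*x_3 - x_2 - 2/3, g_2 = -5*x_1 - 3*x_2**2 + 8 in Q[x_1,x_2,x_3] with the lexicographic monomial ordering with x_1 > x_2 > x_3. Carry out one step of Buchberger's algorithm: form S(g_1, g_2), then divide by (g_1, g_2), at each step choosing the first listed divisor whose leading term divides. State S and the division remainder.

S(g_1, g_2) = -3*x_1 - 3/5*x_2**3 + 3*x_2*x_3 + 23/5*x_2 + 2; remainder on division = -3/5*x_2**3 + 9/5*x_2**2 + 3*x_2*x_3 + 23/5*x_2 - 14/5.

lcm(LM(g_1), LM(g_2)) = x_1*x_2.
S = (lcm/LT(g_1))·g_1 − (lcm/LT(g_2))·g_2 = -3*x_1 - 3/5*x_2**3 + 3*x_2*x_3 + 23/5*x_2 + 2.
Reduce S modulo (g_1, g_2) in that order:
  leading term x_1: subtract (3/5)·g_2 from -3*x_1 - 3/5*x_2**3 + 3*x_2*x_3 + 23/5*x_2 + 2 → -3/5*x_2**3 + 9/5*x_2**2 + 3*x_2*x_3 + 23/5*x_2 - 14/5
  leading term x_2**3: no divisor's leading term divides it; move -3/5*x_2**3 to the remainder.
  leading term x_2**2: no divisor's leading term divides it; move 9/5*x_2**2 to the remainder.
  leading term x_2*x_3: no divisor's leading term divides it; move 3*x_2*x_3 to the remainder.
  leading term x_2: no divisor's leading term divides it; move 23/5*x_2 to the remainder.
  leading term 1: no divisor's leading term divides it; move -14/5 to the remainder.
The remainder -3/5*x_2**3 + 9/5*x_2**2 + 3*x_2*x_3 + 23/5*x_2 - 14/5 is nonzero, so it would be added as the next basis element.
This is the inner loop of Buchberger's algorithm — each nonzero remainder becomes a new basis element.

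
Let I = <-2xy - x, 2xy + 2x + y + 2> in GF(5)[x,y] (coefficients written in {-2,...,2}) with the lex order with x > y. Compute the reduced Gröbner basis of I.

f_1 = -2xy - x, LT = xy.
f_2 = 2xy + 2x + y + 2, LT = xy.

S(f_1,f_2): lcm = xy. S = 2x + 2y - 1.
  leading term x: no divisor's leading term divides it; move 2x to the remainder.
  leading term y: no divisor's leading term divides it; move 2y to the remainder.
  leading term 1: no divisor's leading term divides it; move -1 to the remainder.
  remainder 2x + 2y - 1 ≠ 0; add g_3 = 2x + 2y - 1 to the basis.

S(f_1,g_3): lcm = xy. S = -2x - y^{2} - 2y.
  leading term x: subtract (-1)·g_3 from -2x - y^{2} - 2y → -y^{2} - 1
  leading term y^{2}: no divisor's leading term divides it; move -y^{2} to the remainder.
  leading term 1: no divisor's leading term divides it; move -1 to the remainder.
  remainder -y^{2} - 1 ≠ 0; add g_4 = -y^{2} - 1 to the basis.

The other S-polynomials (S(f_2,g_3), S(f_1,g_4), S(f_2,g_4), S(g_3,g_4)) all reduce to 0 modulo the current basis, so we have a Gröbner basis.
Inter-reduce: drop elements whose leading term is divisible by another's, tail-reduce, and make monic.

G = {x + y + 2, y^{2} + 1}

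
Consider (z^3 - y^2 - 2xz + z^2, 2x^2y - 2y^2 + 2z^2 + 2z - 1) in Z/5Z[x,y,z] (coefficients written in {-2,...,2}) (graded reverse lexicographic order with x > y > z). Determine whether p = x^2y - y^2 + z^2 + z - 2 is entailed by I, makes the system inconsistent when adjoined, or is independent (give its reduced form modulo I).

First compute the reduced Gröbner basis of I by Buchberger's algorithm.
f_1 = z^3 - y^2 - 2xz + z^2, LT = z^3.
f_2 = 2x^2y - 2y^2 + 2z^2 + 2z - 1, LT = x^2y.

The S-polynomials (S(f_1,f_2)) all reduce to 0 modulo the current basis, so we have a Gröbner basis.
Inter-reduce: drop elements whose leading term is divisible by another's, tail-reduce, and make monic.
Reduced Gröbner basis: {x^2y - y^2 + z^2 + z + 2, z^3 - y^2 - 2xz + z^2}.
Label its elements g_1 = x^2y - y^2 + z^2 + z + 2, g_2 = z^3 - y^2 - 2xz + z^2.

Reduce p = x^2y - y^2 + z^2 + z - 2 modulo G:
  leading term x^2y: subtract (1)·g_1 from x^2y - y^2 + z^2 + z - 2 → 1
  leading term 1: no divisor's leading term divides it; move 1 to the remainder.
  normal form = 1.
The normal form is nonzero, so p ∉ I. Since p minus its normal form lies in I, I + (p) = I + (r) where r = 1; decide whether this ideal is the whole ring.
Here r = 1 is a nonzero constant, hence a unit: 1 ∈ I + (p), the Gröbner basis of I + (p) is {1}, and the enlarged system has no common solution — adjoining p is inconsistent.

The remainder on division by a Gröbner basis is unique — it is the normal form.

Adjoining x^2y - y^2 + z^2 + z - 2 makes the ideal the whole ring: the system is inconsistent.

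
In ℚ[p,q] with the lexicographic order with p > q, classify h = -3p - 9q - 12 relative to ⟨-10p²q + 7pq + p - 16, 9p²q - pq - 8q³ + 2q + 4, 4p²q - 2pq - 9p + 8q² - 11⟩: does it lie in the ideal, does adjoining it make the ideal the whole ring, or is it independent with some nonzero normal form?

First compute the reduced Gröbner basis of I by Buchberger's algorithm.
f_1 = -10p²q + 7pq + p - 16, LT = p²q.
f_2 = 9p²q - pq - 8q³ + 2q + 4, LT = p²q.
f_3 = 4p²q - 2pq - 9p + 8q² - 11, LT = p²q.

S(f_1,f_2): lcm = p²q. S = -53/90pq - 1/10p + 8/9q³ - 2/9q + 52/45.
  reduce S modulo (f_1, f_2, f_3):
  remainder -53/90pq - 1/10p + 8/9q³ - 2/9q + 52/45 ≠ 0; add k_4 = -53/90pq - 1/10p + 8/9q³ - 2/9q + 52/45 to the basis.

S(f_1,f_3): lcm = p²q. S = -⅕pq + 43/20p - 2q² + 87/20.
  reduce S modulo (f_1, f_2, f_3, k_4):
  remainder 463/212p - 16/53q³ - 2q² + 4/53q + 839/212 ≠ 0; add k_5 = 463/212p - 16/53q³ - 2q² + 4/53q + 839/212 to the basis.

S(f_1,k_4): lcm = p²q. S = -9/53p² + 80/53pq³ - 571/530pq + 987/530p + 8/5.
  reduce S modulo (f_1, f_2, f_3, k_4, k_5):
  remainder 55040/24539q⁵ - 800640/1300567q⁴ - 1053825048/602162521q³ + 3138952432/602162521q² - 302863114/602162521q - 2774317714/602162521 ≠ 0; add k_6 = 55040/24539q⁵ - 800640/1300567q⁴ - 1053825048/602162521q³ + 3138952432/602162521q² - 302863114/602162521q - 2774317714/602162521 to the basis.

S(f_1,k_5): lcm = p²q. S = 64/463pq⁴ + 424/463pq³ - 16/463pq² - 11631/4630pq - 1/10p + 8/5.
  reduce S modulo (f_1, f_2, f_3, k_4, k_5, k_6):
  remainder 12695491482848/59010120570437q⁴ - 186151102549588/59010120570437q³ - 64982225370592/59010120570437q² + 76904459221501/59010120570437q - 56959909440343/59010120570437 ≠ 0; add k_7 = 12695491482848/59010120570437q⁴ - 186151102549588/59010120570437q³ - 64982225370592/59010120570437q² + 76904459221501/59010120570437q - 56959909440343/59010120570437 to the basis.

S(k_4,k_5): lcm = pq. S = 9/53p + 64/463q⁴ - 14568/24539q³ - 16/463q² - 35207/24539q - 104/53.
  reduce S modulo (f_1, f_2, f_3, k_4, k_5, k_6, k_7):
  remainder 577892873360/396734108839q³ + 8016728696/9676441679q² - 903737730105/396734108839q - 654530733281/396734108839 ≠ 0; add k_8 = 577892873360/396734108839q³ + 8016728696/9676441679q² - 903737730105/396734108839q - 654530733281/396734108839 to the basis.

S(f_1,k_6): lcm = p²q⁵. S = 1251/4558p²q⁴ + 131728131/168828320p²q³ - 196184527/84414160p²q² + 151431557/675313280p²q + 1387158857/675313280p² - 7/10pq⁵ - 1/10pq⁴ + 8/5q⁴.
  reduce S modulo (f_1, f_2, f_3, k_4, k_5, k_6, k_7, k_8):
  remainder -4431460468556967/271350689050100q² + 96396544689539607/1736644409920640q + 623789458441520979/8683222049603200 ≠ 0; add k_9 = -4431460468556967/271350689050100q² + 96396544689539607/1736644409920640q + 623789458441520979/8683222049603200 to the basis.

S(f_3,k_6): lcm = p²q⁵. S = 1251/4558p²q⁴ + 131728131/168828320p²q³ - 196184527/84414160p²q² + 151431557/675313280p²q + 1387158857/675313280p² - ½pq⁵ - 9/4pq⁴ + 2q⁶ - 11/4q⁴.
  reduce S modulo (f_1, f_2, f_3, k_4, k_5, k_6, k_7, k_8, k_9):
  remainder -9471811601871550434997500591/319213237782564506839654400q - 9471811601871550434997500591/319213237782564506839654400 ≠ 0; add k_10 = -9471811601871550434997500591/319213237782564506839654400q - 9471811601871550434997500591/319213237782564506839654400 to the basis.

The other S-polynomials (S(f_2,f_3), S(f_2,k_4), S(f_3,k_4), S(f_2,k_5), S(f_3,k_5), S(f_2,k_6), S(k_4,k_6), S(k_5,k_6), S(f_1,k_7), S(f_2,k_7), S(f_3,k_7), S(k_4,k_7), S(k_5,k_7), S(k_6,k_7), S(f_1,k_8), S(f_2,k_8), S(f_3,k_8), S(k_4,k_8), S(k_5,k_8), S(k_6,k_8), S(k_7,k_8), S(f_1,k_9), S(f_2,k_9), S(f_3,k_9), S(k_4,k_9), S(k_5,k_9), S(k_6,k_9), S(k_7,k_9), S(k_8,k_9), S(f_1,k_10), S(f_2,k_10), S(f_3,k_10), S(k_4,k_10), S(k_5,k_10), S(k_6,k_10), S(k_7,k_10), S(k_8,k_10), S(k_9,k_10)) all reduce to 0 modulo the current basis, so we have a Gröbner basis.
Inter-reduce: drop elements whose leading term is divisible by another's, tail-reduce, and make monic.
Reduced Gröbner basis: {p + 1, q + 1}.
Label its elements g_1 = p + 1, g_2 = q + 1.

Reduce h = -3p - 9q - 12 modulo G:
  leading term p: subtract (-3)·g_1 from -3p - 9q - 12 → -9q - 9
  leading term q: subtract (-9)·g_2 from -9q - 9 → 0
  normal form = 0.
Since the normal form is 0, h ∈ I.

The remainder on division by a Gröbner basis is unique — it is the normal form.

-3p - 9q - 12 lies in I (it reduces to 0).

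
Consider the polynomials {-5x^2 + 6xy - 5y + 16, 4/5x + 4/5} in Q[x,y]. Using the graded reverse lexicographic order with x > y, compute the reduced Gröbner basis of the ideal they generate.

G = {x + 1, y - 1}

f_1 = -5x^2 + 6xy - 5y + 16, LT = x^2.
f_2 = 4/5x + 4/5, LT = x.

S(f_1,f_2): lcm = x^2. S = -6/5xy - x + y - 16/5.
  reduce S modulo (f_1, f_2):
  remainder 11/5y - 11/5 ≠ 0; add g_3 = 11/5y - 11/5 to the basis.

The other S-polynomials (S(f_1,g_3), S(f_2,g_3)) all reduce to 0 modulo the current basis, so we have a Gröbner basis.
Inter-reduce: drop elements whose leading term is divisible by another's, tail-reduce, and make monic.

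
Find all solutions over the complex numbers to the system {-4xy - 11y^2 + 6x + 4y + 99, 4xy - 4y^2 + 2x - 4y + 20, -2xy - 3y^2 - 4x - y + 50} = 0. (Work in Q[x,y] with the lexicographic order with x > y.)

{(2, 3)}

Compute a lex Gröbner basis by Buchberger's algorithm.
f_1 = -4xy + 6x - 11y^2 + 4y + 99, LT = xy.
f_2 = 4xy + 2x - 4y^2 - 4y + 20, LT = xy.
f_3 = -2xy - 4x - 3y^2 - y + 50, LT = xy.

S(f_1,f_2): lcm = xy. S = -2x + 15/4y^2 - 119/4.
  reduce S modulo (f_1, f_2, f_3):
  remainder -2x + 15/4y^2 - 119/4 ≠ 0; add h_4 = -2x + 15/4y^2 - 119/4 to the basis.

S(f_1,f_3): lcm = xy. S = -7/2x + 5/4y^2 - 3/2y + 1/4.
  reduce S modulo (f_1, f_2, f_3, h_4):
  remainder -85/16y^2 - 3/2y + 837/16 ≠ 0; add h_5 = -85/16y^2 - 3/2y + 837/16 to the basis.

S(f_1,h_4): lcm = xy. S = -3/2x + 15/8y^3 + 11/4y^2 - 127/8y - 99/4.
  reduce S modulo (f_1, f_2, f_3, h_4, h_5):
  remainder 7963/2890y - 23889/2890 ≠ 0; add h_6 = 7963/2890y - 23889/2890 to the basis.

The other S-polynomials (S(f_2,f_3), S(f_2,h_4), S(f_3,h_4), S(f_1,h_5), S(f_2,h_5), S(f_3,h_5), S(h_4,h_5), S(f_1,h_6), S(f_2,h_6), S(f_3,h_6), S(h_4,h_6), S(h_5,h_6)) all reduce to 0 modulo the current basis, so we have a Gröbner basis.
Inter-reduce: drop elements whose leading term is divisible by another's, tail-reduce, and make monic.
Reduced Gröbner basis: {x - 2, y - 3}.

Elimination: the polynomial y - 3 lies in the elimination ideal for y, so y ∈ {3}. For each such y, the remaining basis elements (now univariate) give the rest of the solution.
  y = 3: the earlier basis element becomes x - 2 = 0, giving x = 2 — point (2, 3).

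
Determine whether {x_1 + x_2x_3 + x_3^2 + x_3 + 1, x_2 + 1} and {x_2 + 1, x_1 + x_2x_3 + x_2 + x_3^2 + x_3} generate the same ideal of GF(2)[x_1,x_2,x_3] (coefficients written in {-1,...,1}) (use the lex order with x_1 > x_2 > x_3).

Yes, the ideals are equal.

For a fixed monomial order, each ideal has a unique reduced Gröbner basis; comparing bases decides equality.
Buchberger on the first generating set:
f_1 = x_1 + x_2x_3 + x_3^2 + x_3 + 1, LT = x_1.
f_2 = x_2 + 1, LT = x_2.

S(f_1,f_2): leading monomials are coprime, so the S-polynomial reduces to 0 (Buchberger's first criterion).
Every S-polynomial of the final basis reduces to 0, so we have a Gröbner basis.
Inter-reduce: drop elements whose leading term is divisible by another's, tail-reduce, and make monic.
Reduced Gröbner basis: {x_1 + x_3^2 + 1, x_2 + 1}.

Buchberger on the second generating set:
h_1 = x_2 + 1, LT = x_2.
h_2 = x_1 + x_2x_3 + x_2 + x_3^2 + x_3, LT = x_1.

S(h_1,h_2): leading monomials are coprime, so the S-polynomial reduces to 0 (Buchberger's first criterion).
Every S-polynomial of the final basis reduces to 0, so we have a Gröbner basis.
Inter-reduce: drop elements whose leading term is divisible by another's, tail-reduce, and make monic.
Reduced Gröbner basis: {x_1 + x_3^2 + 1, x_2 + 1}.

These coincide, so the ideals are equal.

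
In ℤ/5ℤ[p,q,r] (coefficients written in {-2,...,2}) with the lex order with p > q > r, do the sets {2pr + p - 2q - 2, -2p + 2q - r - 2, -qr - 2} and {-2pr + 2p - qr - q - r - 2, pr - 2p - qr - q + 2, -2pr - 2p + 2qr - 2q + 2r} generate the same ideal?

Yes, the ideals are equal.

Two ideals are equal iff their reduced Gröbner bases coincide (the reduced basis is unique for a fixed ordering).
Buchberger on the first generating set:
f_1 = 2pr + p - 2q - 2, LT = pr.
f_2 = -2p + 2q - r - 2, LT = p.
f_3 = -qr - 2, LT = qr.

S(f_1,f_2): lcm = pr. S = -2p + qr - q + 2r² - r - 1.
  leading term p: subtract (1)·f_2 from -2p + qr - q + 2r² - r - 1 → qr + 2q + 2r² + 1
  leading term qr: subtract (-1)·f_3 from qr + 2q + 2r² + 1 → 2q + 2r² - 1
  leading term q: no divisor's leading term divides it; move 2q to the remainder.
  leading term r²: no divisor's leading term divides it; move 2r² to the remainder.
  leading term 1: no divisor's leading term divides it; move -1 to the remainder.
  remainder 2q + 2r² - 1 ≠ 0; add g_4 = 2q + 2r² - 1 to the basis.

S(f_3,g_4): lcm = qr. S = -r³ - 2r + 2.
  leading term r³: no divisor's leading term divides it; move -r³ to the remainder.
  leading term r: no divisor's leading term divides it; move -2r to the remainder.
  leading term 1: no divisor's leading term divides it; move 2 to the remainder.
  remainder -r³ - 2r + 2 ≠ 0; add g_5 = -r³ - 2r + 2 to the basis.

The other S-polynomials (S(f_1,f_3), S(f_2,f_3), S(f_1,g_4), S(f_2,g_4), S(f_1,g_5), S(f_2,g_5), S(f_3,g_5), S(g_4,g_5)) all reduce to 0 modulo the current basis, so we have a Gröbner basis.
Inter-reduce: drop elements whose leading term is divisible by another's, tail-reduce, and make monic.
Reduced Gröbner basis: {p + r² - 2r - 2, q + r² + 2, r³ + 2r - 2}.

Buchberger on the second generating set:
h_1 = -2pr + 2p - qr - q - r - 2, LT = pr.
h_2 = pr - 2p - qr - q + 2, LT = pr.
h_3 = -2pr - 2p + 2qr - 2q + 2r, LT = pr.

S(h_1,h_2): lcm = pr. S = p - qr - q - 2r - 1.
  leading term p: no divisor's leading term divides it; move p to the remainder.
  leading term qr: no divisor's leading term divides it; move -qr to the remainder.
  leading term q: no divisor's leading term divides it; move -q to the remainder.
  leading term r: no divisor's leading term divides it; move -2r to the remainder.
  leading term 1: no divisor's leading term divides it; move -1 to the remainder.
  remainder p - qr - q - 2r - 1 ≠ 0; add k_4 = p - qr - q - 2r - 1 to the basis.

S(h_1,h_3): lcm = pr. S = -2p - qr + 2q - r + 1.
  leading term p: subtract (-2)·k_4 from -2p - qr + 2q - r + 1 → 2qr - 1
  leading term qr: no divisor's leading term divides it; move 2qr to the remainder.
  leading term 1: no divisor's leading term divides it; move -1 to the remainder.
  remainder 2qr - 1 ≠ 0; add k_5 = 2qr - 1 to the basis.

S(h_1,k_4): lcm = pr. S = -p + qr² - qr - 2q + 2r² - r + 1.
  leading term p: subtract (-1)·k_4 from -p + qr² - qr - 2q + 2r² - r + 1 → qr² - 2qr + 2q + 2r² + 2r
  leading term qr²: subtract (-2r)·k_5 from qr² - 2qr + 2q + 2r² + 2r → -2qr + 2q + 2r²
  leading term qr: subtract (-1)·k_5 from -2qr + 2q + 2r² → 2q + 2r² - 1
  leading term q: no divisor's leading term divides it; move 2q to the remainder.
  leading term r²: no divisor's leading term divides it; move 2r² to the remainder.
  leading term 1: no divisor's leading term divides it; move -1 to the remainder.
  remainder 2q + 2r² - 1 ≠ 0; add k_6 = 2q + 2r² - 1 to the basis.

S(k_5,k_6): lcm = qr. S = -r³ - 2r + 2.
  leading term r³: no divisor's leading term divides it; move -r³ to the remainder.
  leading term r: no divisor's leading term divides it; move -2r to the remainder.
  leading term 1: no divisor's leading term divides it; move 2 to the remainder.
  remainder -r³ - 2r + 2 ≠ 0; add k_7 = -r³ - 2r + 2 to the basis.

The other S-polynomials (S(h_2,h_3), S(h_2,k_4), S(h_3,k_4), S(h_1,k_5), S(h_2,k_5), S(h_3,k_5), S(k_4,k_5), S(h_1,k_6), S(h_2,k_6), S(h_3,k_6), S(k_4,k_6), S(h_1,k_7), S(h_2,k_7), S(h_3,k_7), S(k_4,k_7), S(k_5,k_7), S(k_6,k_7)) all reduce to 0 modulo the current basis, so we have a Gröbner basis.
Inter-reduce: drop elements whose leading term is divisible by another's, tail-reduce, and make monic.
Reduced Gröbner basis: {p + r² - 2r - 2, q + r² + 2, r³ + 2r - 2}.

These coincide, so the ideals are equal.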